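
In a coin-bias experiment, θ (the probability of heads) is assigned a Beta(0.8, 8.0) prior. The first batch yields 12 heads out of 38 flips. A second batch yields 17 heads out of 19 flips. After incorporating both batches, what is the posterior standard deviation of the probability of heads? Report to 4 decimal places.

0.0609

The Beta prior is conjugate to a Binomial/Bernoulli likelihood; the update adds successes to α and failures to β.
After batch 1: Beta(0.8+12, 8.0+26) = Beta(12.8, 34.0).
After batch 2: Beta(12.8+17, 34.0+2) = Beta(29.8, 36.0).
Var = αβ/((α+β)²(α+β+1)) = 29.8·36.0/(65.8²·66.8) = 0.00370929; SD = √0.00370929 = 0.0609.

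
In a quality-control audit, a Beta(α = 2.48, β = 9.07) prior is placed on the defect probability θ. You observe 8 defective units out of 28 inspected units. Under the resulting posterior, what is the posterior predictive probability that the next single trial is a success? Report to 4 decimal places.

The Beta prior is conjugate to a Binomial/Bernoulli likelihood; the update adds successes to α and failures to β.
Posterior: Beta(α+k, β+n−k) = Beta(2.48+8, 9.07+20) = Beta(10.48, 29.07).
For a single future Bernoulli trial, P(success | data) = α/(α+β) = 0.2650.

0.2650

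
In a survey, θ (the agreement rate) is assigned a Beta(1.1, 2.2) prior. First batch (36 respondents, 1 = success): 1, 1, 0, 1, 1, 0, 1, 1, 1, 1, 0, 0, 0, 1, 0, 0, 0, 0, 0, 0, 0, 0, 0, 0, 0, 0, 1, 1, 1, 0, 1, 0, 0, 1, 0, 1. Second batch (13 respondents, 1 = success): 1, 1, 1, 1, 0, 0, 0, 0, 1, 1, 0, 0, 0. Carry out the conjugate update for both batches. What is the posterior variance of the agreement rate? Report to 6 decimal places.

0.004578

The Beta prior is conjugate to a Binomial/Bernoulli likelihood; the update adds successes to α and failures to β.
After batch 1: Beta(1.1+15, 2.2+21) = Beta(16.1, 23.2).
After batch 2: Beta(16.1+6, 23.2+7) = Beta(22.1, 30.2).
Var = αβ/((α+β)²(α+β+1)) = 22.1·30.2/(52.3²·53.3) = 0.004578.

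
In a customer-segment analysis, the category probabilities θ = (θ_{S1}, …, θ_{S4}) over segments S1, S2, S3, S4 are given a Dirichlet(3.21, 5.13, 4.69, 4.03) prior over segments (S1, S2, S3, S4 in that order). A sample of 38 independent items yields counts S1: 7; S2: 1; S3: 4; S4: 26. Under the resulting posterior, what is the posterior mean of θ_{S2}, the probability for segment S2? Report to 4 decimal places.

0.1113

The Dirichlet prior is conjugate to the Multinomial likelihood: each posterior αⱼ = prior αⱼ + observed count nⱼ.
Posterior concentration: (10.21, 6.13, 8.69, 30.03), total = 55.06.
E[θ_{S2}|data] = α_{S2}/Σα = 6.13/55.06 = 0.1113.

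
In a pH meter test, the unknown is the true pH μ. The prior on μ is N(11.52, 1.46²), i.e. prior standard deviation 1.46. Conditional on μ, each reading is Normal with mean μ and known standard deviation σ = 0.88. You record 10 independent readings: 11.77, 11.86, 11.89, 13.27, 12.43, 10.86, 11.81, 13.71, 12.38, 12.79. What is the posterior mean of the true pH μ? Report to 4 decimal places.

For Normal data with known variance σ², a Normal(μ₀, σ₀²) prior on μ is conjugate. Posterior precision = 1/σ₀² + n/σ²; posterior mean is the precision-weighted average of μ₀ and x̄.
Σxᵢ = 11.77 + 11.86 + 11.89 + 13.27 + 12.43 + 10.86 + 11.81 + 13.71 + 12.38 + 12.79 = 122.77, so n·x̄ = 122.77.
σ₀² = 1.46² = 2.1316, σ² = 0.88² = 0.7744; σ² + n·σ₀² = 0.7744 + 10·2.1316 = 22.0904.
Posterior mean = (μ₀/σ₀² + n·x̄/σ²)/(1/σ₀² + n/σ²) = (σ²·μ₀ + σ₀²·n·x̄)/(σ² + n·σ₀²) = (0.7744·11.52 + 2.1316·122.77)/22.0904 = 270.61762/22.0904 = 12.2505.

12.2505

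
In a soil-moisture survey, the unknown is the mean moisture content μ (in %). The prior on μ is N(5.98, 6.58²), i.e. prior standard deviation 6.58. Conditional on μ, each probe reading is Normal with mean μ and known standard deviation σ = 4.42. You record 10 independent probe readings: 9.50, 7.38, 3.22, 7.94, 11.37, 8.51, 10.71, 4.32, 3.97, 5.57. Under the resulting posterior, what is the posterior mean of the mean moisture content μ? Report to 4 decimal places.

7.1942

For Normal data with known variance σ², a Normal(μ₀, σ₀²) prior on μ is conjugate. Posterior precision = 1/σ₀² + n/σ²; posterior mean is the precision-weighted average of μ₀ and x̄.
Σxᵢ = 9.50 + 7.38 + 3.22 + 7.94 + 11.37 + 8.51 + 10.71 + 4.32 + 3.97 + 5.57 = 72.49, so n·x̄ = 72.49.
σ₀² = 6.58² = 43.2964, σ² = 4.42² = 19.5364; σ² + n·σ₀² = 19.5364 + 10·43.2964 = 452.5004.
Posterior mean = (μ₀/σ₀² + n·x̄/σ²)/(1/σ₀² + n/σ²) = (σ²·μ₀ + σ₀²·n·x̄)/(σ² + n·σ₀²) = (19.5364·5.98 + 43.2964·72.49)/452.5004 = 3255.383708/452.5004 = 7.1942.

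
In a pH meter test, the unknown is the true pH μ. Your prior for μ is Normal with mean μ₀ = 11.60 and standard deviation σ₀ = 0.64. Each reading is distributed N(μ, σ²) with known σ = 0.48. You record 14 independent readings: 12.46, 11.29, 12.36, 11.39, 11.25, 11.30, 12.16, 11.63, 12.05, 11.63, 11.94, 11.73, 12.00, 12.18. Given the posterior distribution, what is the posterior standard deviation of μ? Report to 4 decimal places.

For Normal data with known variance σ², a Normal(μ₀, σ₀²) prior on μ is conjugate. Posterior precision = 1/σ₀² + n/σ²; posterior mean is the precision-weighted average of μ₀ and x̄.
σ₀² = 0.64² = 0.4096, σ² = 0.48² = 0.2304; σ² + n·σ₀² = 0.2304 + 14·0.4096 = 5.9648.
Posterior precision = 1/σ₀² + n/σ² = 1/0.4096 + 14/0.2304 = (σ² + n·σ₀²)/(σ₀²σ²) = 5.9648/(0.4096·0.2304); posterior variance σₙ² = σ₀²σ²/(σ² + n·σ₀²) = 0.4096·0.2304/5.9648 = 0.015821.
Posterior SD = √σₙ² = √(0.4096·0.2304/5.9648) = 0.1258.

0.1258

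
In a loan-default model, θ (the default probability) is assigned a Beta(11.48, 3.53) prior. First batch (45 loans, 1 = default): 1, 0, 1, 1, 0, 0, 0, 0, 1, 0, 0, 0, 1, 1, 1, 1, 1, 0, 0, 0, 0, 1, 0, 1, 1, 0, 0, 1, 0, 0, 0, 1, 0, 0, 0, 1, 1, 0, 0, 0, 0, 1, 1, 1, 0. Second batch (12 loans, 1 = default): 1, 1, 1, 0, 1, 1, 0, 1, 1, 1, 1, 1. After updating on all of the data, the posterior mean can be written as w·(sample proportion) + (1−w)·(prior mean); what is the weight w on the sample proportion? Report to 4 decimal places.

0.7916

The Beta prior is conjugate to a Binomial/Bernoulli likelihood; the update adds successes to α and failures to β.
Total number of loans: n = 45 + 12 = 57.
Posterior mean = (α₀+k)/(α₀+β₀+n) = [n/(α₀+β₀+n)]·(k/n) + [(α₀+β₀)/(α₀+β₀+n)]·α₀/(α₀+β₀), so only n and the prior enter the weight.
The weight on the data is w = n/(α₀+β₀+n) = 57/(11.48+3.53+57) = 57/72.01 = 0.7916.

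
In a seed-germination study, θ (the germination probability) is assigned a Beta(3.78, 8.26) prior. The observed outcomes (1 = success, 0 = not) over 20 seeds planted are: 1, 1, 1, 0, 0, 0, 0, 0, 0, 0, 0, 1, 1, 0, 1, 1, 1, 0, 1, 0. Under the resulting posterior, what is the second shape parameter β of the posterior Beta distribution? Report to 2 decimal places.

The Beta prior is conjugate to a Binomial/Bernoulli likelihood; the update adds successes to α and failures to β.
Posterior: Beta(α+k, β+n−k) = Beta(3.78+9, 8.26+11) = Beta(12.78, 19.26).
Posterior β = 19.26.

19.26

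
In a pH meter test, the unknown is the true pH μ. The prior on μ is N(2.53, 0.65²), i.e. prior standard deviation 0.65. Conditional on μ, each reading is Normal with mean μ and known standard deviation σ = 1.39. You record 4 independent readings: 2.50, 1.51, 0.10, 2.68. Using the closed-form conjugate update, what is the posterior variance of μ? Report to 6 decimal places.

0.225370

For Normal data with known variance σ², a Normal(μ₀, σ₀²) prior on μ is conjugate. Posterior precision = 1/σ₀² + n/σ²; posterior mean is the precision-weighted average of μ₀ and x̄.
σ₀² = 0.65² = 0.4225, σ² = 1.39² = 1.9321; σ² + n·σ₀² = 1.9321 + 4·0.4225 = 3.6221.
Posterior precision = 1/σ₀² + n/σ² = 1/0.4225 + 4/1.9321 = (σ² + n·σ₀²)/(σ₀²σ²) = 3.6221/(0.4225·1.9321); posterior variance σₙ² = σ₀²σ²/(σ² + n·σ₀²) = 0.4225·1.9321/3.6221 = 0.225370.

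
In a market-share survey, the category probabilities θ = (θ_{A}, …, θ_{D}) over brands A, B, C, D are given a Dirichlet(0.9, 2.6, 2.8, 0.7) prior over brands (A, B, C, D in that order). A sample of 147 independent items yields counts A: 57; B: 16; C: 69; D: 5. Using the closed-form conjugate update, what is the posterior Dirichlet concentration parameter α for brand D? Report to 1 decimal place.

The Dirichlet prior is conjugate to the Multinomial likelihood: each posterior αⱼ = prior αⱼ + observed count nⱼ.
Posterior concentration: (57.9, 18.6, 71.8, 5.7), total = 154.0.
α_{D} = 0.7 + 5 = 5.7.

5.7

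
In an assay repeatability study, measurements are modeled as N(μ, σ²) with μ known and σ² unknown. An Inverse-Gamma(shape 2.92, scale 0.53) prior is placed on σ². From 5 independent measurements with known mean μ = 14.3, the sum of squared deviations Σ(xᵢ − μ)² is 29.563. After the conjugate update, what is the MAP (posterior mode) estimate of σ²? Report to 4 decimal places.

2.3850

With known mean μ and an Inverse-Gamma(α, β) prior on σ², the Normal likelihood is conjugate: posterior is Inv-Gamma(α + n/2, β + Σ(xᵢ−μ)²/2).
Posterior: Inv-Gamma(2.92 + 5/2, 0.53 + 29.563/2) = Inv-Gamma(5.42, 15.3115).
Mode = β/(α+1) = 15.3115/6.42 = 2.3850.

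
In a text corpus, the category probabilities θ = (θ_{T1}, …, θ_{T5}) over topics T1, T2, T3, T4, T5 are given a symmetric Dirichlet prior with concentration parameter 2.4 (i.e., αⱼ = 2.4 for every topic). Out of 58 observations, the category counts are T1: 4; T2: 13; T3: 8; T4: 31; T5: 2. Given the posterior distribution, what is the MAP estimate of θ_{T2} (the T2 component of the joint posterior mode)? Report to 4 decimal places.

The Dirichlet prior is conjugate to the Multinomial likelihood: each posterior αⱼ = prior αⱼ + observed count nⱼ.
Posterior concentration: (6.4, 15.4, 10.4, 33.4, 4.4), total = 70.0.
Joint mode component: (α_{T2}−1)/(Σα−K) = 14.4/65.0 = 0.2215.

0.2215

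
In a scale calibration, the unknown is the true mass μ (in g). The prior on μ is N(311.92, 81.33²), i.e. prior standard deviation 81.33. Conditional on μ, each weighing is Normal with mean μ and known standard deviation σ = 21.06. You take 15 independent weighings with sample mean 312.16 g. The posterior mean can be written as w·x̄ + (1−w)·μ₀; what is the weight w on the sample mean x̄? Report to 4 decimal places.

0.9955

For Normal data with known variance σ², a Normal(μ₀, σ₀²) prior on μ is conjugate. Posterior precision = 1/σ₀² + n/σ²; posterior mean is the precision-weighted average of μ₀ and x̄.
σ₀² = 81.33² = 6614.5689, σ² = 21.06² = 443.5236. Prior precision 1/σ₀² = 1/6614.5689; data precision n/σ² = 15/443.5236.
w = (n/σ²)/(1/σ₀² + n/σ²) = n·σ₀²/(σ² + n·σ₀²) = 15·6614.5689/(443.5236 + 15·6614.5689) = 99218.5335/99662.0571 = 0.9955.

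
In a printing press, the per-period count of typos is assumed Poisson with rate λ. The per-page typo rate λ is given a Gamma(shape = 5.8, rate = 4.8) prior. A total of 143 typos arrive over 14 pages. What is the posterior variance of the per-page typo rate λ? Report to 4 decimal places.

With a Gamma(shape α, rate β) prior, the Poisson likelihood is conjugate: the posterior is Gamma(α + ΣXᵢ, β + n).
Posterior: Gamma(α+S, β+n) = Gamma(5.8+143, 4.8+14) = Gamma(148.8, 18.8).
Var = α/β² = 148.8/18.8² = 0.4210.

0.4210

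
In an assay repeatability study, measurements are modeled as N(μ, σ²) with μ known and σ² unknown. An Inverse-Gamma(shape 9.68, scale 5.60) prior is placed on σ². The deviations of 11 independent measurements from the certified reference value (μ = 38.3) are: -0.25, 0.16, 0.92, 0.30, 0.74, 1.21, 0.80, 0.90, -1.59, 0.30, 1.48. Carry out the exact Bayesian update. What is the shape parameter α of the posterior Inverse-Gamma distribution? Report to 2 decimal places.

15.18

With known mean μ and an Inverse-Gamma(α, β) prior on σ², the Normal likelihood is conjugate: posterior is Inv-Gamma(α + n/2, β + Σ(xᵢ−μ)²/2).
Σ(xᵢ−μ)² = (-0.25)² + (0.16)² + (0.92)² + (0.30)² + (0.74)² + (1.21)² + (0.80)² + (0.90)² + (-1.59)² + (0.30)² + (1.48)² = 9.2947.
Posterior: Inv-Gamma(9.68 + 11/2, 5.60 + 9.2947/2) = Inv-Gamma(15.18, 10.24735).
Posterior α = 15.18.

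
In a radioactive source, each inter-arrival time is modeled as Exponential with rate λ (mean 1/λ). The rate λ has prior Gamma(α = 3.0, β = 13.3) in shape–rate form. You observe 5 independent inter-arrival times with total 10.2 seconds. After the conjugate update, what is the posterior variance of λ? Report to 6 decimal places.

0.014486

With a Gamma(shape α, rate β) prior on the exponential rate λ, the posterior after n observations with total T = Σxᵢ is Gamma(α+n, β+T).
Posterior: Gamma(3.0+5, 13.3+10.2) = Gamma(8.0, 23.5).
Var = α/β² = 0.014486.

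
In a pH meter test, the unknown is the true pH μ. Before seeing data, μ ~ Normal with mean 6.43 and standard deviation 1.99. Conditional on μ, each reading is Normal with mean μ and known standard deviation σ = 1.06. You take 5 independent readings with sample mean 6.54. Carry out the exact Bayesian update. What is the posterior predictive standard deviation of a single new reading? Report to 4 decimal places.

1.1560

For Normal data with known variance σ², a Normal(μ₀, σ₀²) prior on μ is conjugate. Posterior precision = 1/σ₀² + n/σ²; posterior mean is the precision-weighted average of μ₀ and x̄.
σ₀² = 1.99² = 3.9601, σ² = 1.06² = 1.1236; σ² + n·σ₀² = 1.1236 + 5·3.9601 = 20.9241.
Posterior precision = 1/σ₀² + n/σ² = 1/3.9601 + 5/1.1236 = (σ² + n·σ₀²)/(σ₀²σ²) = 20.9241/(3.9601·1.1236); posterior variance σₙ² = σ₀²σ²/(σ² + n·σ₀²) = 3.9601·1.1236/20.9241 = 0.212653.
Predictive variance for one new observation = σₙ² + σ² = 3.9601·1.1236/20.9241 + 1.1236 = σ²·(σ₀² + 20.9241)/20.9241 = 1.1236·24.8842/20.9241 = 1.336253; SD = √(1.1236·24.8842/20.9241) = 1.1560.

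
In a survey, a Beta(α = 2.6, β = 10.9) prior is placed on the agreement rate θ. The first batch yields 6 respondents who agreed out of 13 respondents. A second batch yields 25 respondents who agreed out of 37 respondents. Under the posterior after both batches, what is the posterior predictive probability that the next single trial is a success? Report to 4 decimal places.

0.5291

The Beta prior is conjugate to a Binomial/Bernoulli likelihood; the update adds successes to α and failures to β.
After batch 1: Beta(2.6+6, 10.9+7) = Beta(8.6, 17.9).
After batch 2: Beta(8.6+25, 17.9+12) = Beta(33.6, 29.9).
For a single future Bernoulli trial, P(success | data) = α/(α+β) = 0.5291.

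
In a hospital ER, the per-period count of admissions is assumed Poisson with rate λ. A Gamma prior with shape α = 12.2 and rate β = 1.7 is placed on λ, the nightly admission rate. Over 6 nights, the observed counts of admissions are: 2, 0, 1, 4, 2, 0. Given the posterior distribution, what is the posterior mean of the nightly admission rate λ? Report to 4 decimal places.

2.7532

With a Gamma(shape α, rate β) prior, the Poisson likelihood is conjugate: the posterior is Gamma(α + ΣXᵢ, β + n).
Sum of counts S = 9 over n = 6 nights.
Posterior: Gamma(α+S, β+n) = Gamma(12.2+9, 1.7+6) = Gamma(21.2, 7.7).
Posterior mean = α/β = 21.2/7.7 = 2.7532.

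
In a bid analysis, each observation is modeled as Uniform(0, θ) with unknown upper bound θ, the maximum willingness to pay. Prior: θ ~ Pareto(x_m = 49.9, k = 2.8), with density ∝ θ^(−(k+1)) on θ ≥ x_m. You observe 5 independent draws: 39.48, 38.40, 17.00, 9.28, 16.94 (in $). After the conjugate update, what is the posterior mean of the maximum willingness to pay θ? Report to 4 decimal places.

A Pareto(scale x_m, shape k) prior on the upper bound θ of Uniform(0, θ) is conjugate: posterior is Pareto(max(x_m, max xᵢ), k + n).
Sample maximum = 39.48; prior scale x_m = 49.9 → posterior scale = max = 49.90.
Posterior shape = 2.8 + 5 = 7.8.
E[θ|data] = k·x_m/(k−1) = 7.8·49.90/6.8 = 57.2382.

57.2382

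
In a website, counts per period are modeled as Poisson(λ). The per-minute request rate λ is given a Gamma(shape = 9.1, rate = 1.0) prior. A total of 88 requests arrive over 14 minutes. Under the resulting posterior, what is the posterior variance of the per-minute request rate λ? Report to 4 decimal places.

With a Gamma(shape α, rate β) prior, the Poisson likelihood is conjugate: the posterior is Gamma(α + ΣXᵢ, β + n).
Posterior: Gamma(α+S, β+n) = Gamma(9.1+88, 1.0+14) = Gamma(97.1, 15.0).
Var = α/β² = 97.1/15.0² = 0.4316.

0.4316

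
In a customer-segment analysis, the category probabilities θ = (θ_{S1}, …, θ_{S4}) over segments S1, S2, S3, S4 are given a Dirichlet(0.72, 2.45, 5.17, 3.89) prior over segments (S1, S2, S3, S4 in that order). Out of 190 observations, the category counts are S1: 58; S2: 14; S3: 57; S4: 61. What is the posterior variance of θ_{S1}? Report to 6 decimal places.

The Dirichlet prior is conjugate to the Multinomial likelihood: each posterior αⱼ = prior αⱼ + observed count nⱼ.
Posterior concentration: (58.72, 16.45, 62.17, 64.89), total = 202.23.
Var[θ_j] = α_j(Σα−α_j)/((Σα)²(Σα+1)) = 58.72·143.51/(202.23²·203.23) = 0.001014.

0.001014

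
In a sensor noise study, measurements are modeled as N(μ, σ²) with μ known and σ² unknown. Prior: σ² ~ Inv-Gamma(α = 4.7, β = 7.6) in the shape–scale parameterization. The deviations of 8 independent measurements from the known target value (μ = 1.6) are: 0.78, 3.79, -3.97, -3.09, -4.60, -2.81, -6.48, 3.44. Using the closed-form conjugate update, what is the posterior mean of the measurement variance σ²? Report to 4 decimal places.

With known mean μ and an Inverse-Gamma(α, β) prior on σ², the Normal likelihood is conjugate: posterior is Inv-Gamma(α + n/2, β + Σ(xᵢ−μ)²/2).
Σ(xᵢ−μ)² = (0.78)² + (3.79)² + (-3.97)² + (-3.09)² + (-4.60)² + (-2.81)² + (-6.48)² + (3.44)² = 123.1616.
Posterior: Inv-Gamma(4.7 + 8/2, 7.6 + 123.1616/2) = Inv-Gamma(8.70, 69.18080).
E[σ²|data] = β/(α−1) = 69.18080/7.70 = 8.9845.

8.9845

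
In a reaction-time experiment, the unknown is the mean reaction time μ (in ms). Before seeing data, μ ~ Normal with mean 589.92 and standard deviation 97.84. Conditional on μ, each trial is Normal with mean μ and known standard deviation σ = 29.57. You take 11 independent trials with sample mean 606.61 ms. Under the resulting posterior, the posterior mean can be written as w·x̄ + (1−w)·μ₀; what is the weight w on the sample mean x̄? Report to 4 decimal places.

0.9918

For Normal data with known variance σ², a Normal(μ₀, σ₀²) prior on μ is conjugate. Posterior precision = 1/σ₀² + n/σ²; posterior mean is the precision-weighted average of μ₀ and x̄.
σ₀² = 97.84² = 9572.6656, σ² = 29.57² = 874.3849. Prior precision 1/σ₀² = 1/9572.6656; data precision n/σ² = 11/874.3849.
w = (n/σ²)/(1/σ₀² + n/σ²) = n·σ₀²/(σ² + n·σ₀²) = 11·9572.6656/(874.3849 + 11·9572.6656) = 105299.3216/106173.7065 = 0.9918.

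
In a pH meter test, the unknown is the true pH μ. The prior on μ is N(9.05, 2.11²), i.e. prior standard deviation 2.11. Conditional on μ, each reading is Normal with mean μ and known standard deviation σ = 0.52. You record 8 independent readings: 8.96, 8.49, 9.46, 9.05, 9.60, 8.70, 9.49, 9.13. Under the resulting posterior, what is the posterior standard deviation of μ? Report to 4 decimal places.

0.1832

For Normal data with known variance σ², a Normal(μ₀, σ₀²) prior on μ is conjugate. Posterior precision = 1/σ₀² + n/σ²; posterior mean is the precision-weighted average of μ₀ and x̄.
σ₀² = 2.11² = 4.4521, σ² = 0.52² = 0.2704; σ² + n·σ₀² = 0.2704 + 8·4.4521 = 35.8872.
Posterior precision = 1/σ₀² + n/σ² = 1/4.4521 + 8/0.2704 = (σ² + n·σ₀²)/(σ₀²σ²) = 35.8872/(4.4521·0.2704); posterior variance σₙ² = σ₀²σ²/(σ² + n·σ₀²) = 4.4521·0.2704/35.8872 = 0.033545.
Posterior SD = √σₙ² = √(4.4521·0.2704/35.8872) = 0.1832.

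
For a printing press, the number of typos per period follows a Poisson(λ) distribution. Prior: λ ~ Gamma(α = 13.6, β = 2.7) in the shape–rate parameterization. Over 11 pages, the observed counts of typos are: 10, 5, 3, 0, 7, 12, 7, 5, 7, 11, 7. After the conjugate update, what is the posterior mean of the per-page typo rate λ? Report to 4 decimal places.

6.3942

With a Gamma(shape α, rate β) prior, the Poisson likelihood is conjugate: the posterior is Gamma(α + ΣXᵢ, β + n).
Sum of counts S = 74 over n = 11 pages.
Posterior: Gamma(α+S, β+n) = Gamma(13.6+74, 2.7+11) = Gamma(87.6, 13.7).
Posterior mean = α/β = 87.6/13.7 = 6.3942.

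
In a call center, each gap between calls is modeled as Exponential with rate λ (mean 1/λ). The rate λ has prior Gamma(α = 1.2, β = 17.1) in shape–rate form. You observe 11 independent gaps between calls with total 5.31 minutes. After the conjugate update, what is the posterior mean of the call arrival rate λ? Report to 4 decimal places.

With a Gamma(shape α, rate β) prior on the exponential rate λ, the posterior after n observations with total T = Σxᵢ is Gamma(α+n, β+T).
Posterior: Gamma(1.2+11, 17.1+5.31) = Gamma(12.2, 22.41).
Posterior mean of λ = α/β = 12.2/22.41 = 0.5444.

0.5444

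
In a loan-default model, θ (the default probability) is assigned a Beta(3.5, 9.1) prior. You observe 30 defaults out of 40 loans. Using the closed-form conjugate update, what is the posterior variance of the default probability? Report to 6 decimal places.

0.004315

The Beta prior is conjugate to a Binomial/Bernoulli likelihood; the update adds successes to α and failures to β.
Posterior: Beta(α+k, β+n−k) = Beta(3.5+30, 9.1+10) = Beta(33.5, 19.1).
Var = αβ/((α+β)²(α+β+1)) = 33.5·19.1/(52.6²·53.6) = 0.004315.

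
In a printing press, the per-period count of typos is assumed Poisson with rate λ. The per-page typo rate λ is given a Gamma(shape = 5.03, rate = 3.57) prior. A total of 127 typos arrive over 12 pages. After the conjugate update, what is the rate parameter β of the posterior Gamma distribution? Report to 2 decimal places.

15.57

With a Gamma(shape α, rate β) prior, the Poisson likelihood is conjugate: the posterior is Gamma(α + ΣXᵢ, β + n).
Posterior: Gamma(α+S, β+n) = Gamma(5.03+127, 3.57+12) = Gamma(132.03, 15.57).
Posterior β = 15.57.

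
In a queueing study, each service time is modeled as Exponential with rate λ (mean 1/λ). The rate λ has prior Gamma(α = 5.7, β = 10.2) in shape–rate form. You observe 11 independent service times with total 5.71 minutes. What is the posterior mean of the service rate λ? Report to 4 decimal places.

With a Gamma(shape α, rate β) prior on the exponential rate λ, the posterior after n observations with total T = Σxᵢ is Gamma(α+n, β+T).
Posterior: Gamma(5.7+11, 10.2+5.71) = Gamma(16.7, 15.91).
Posterior mean of λ = α/β = 16.7/15.91 = 1.0497.

1.0497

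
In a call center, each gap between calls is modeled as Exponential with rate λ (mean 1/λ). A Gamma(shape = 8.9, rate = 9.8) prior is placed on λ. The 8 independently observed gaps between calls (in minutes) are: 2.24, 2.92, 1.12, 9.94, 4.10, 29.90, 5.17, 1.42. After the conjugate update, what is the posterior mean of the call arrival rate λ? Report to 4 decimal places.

0.2537

With a Gamma(shape α, rate β) prior on the exponential rate λ, the posterior after n observations with total T = Σxᵢ is Gamma(α+n, β+T).
Sum of observations T = 56.81 minutes; n = 8.
Posterior: Gamma(8.9+8, 9.8+56.81) = Gamma(16.9, 66.61).
Posterior mean of λ = α/β = 16.9/66.61 = 0.2537.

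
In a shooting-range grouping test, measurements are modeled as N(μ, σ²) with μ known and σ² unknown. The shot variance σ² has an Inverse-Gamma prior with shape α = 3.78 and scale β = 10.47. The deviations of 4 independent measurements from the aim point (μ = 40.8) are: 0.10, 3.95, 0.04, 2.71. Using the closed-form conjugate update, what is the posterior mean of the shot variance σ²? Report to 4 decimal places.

4.5919

With known mean μ and an Inverse-Gamma(α, β) prior on σ², the Normal likelihood is conjugate: posterior is Inv-Gamma(α + n/2, β + Σ(xᵢ−μ)²/2).
Σ(xᵢ−μ)² = (0.10)² + (3.95)² + (0.04)² + (2.71)² = 22.9582.
Posterior: Inv-Gamma(3.78 + 4/2, 10.47 + 22.9582/2) = Inv-Gamma(5.78, 21.94910).
E[σ²|data] = β/(α−1) = 21.94910/4.78 = 4.5919.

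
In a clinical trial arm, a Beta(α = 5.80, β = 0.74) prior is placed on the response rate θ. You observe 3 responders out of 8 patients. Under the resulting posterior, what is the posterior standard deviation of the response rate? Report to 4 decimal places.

The Beta prior is conjugate to a Binomial/Bernoulli likelihood; the update adds successes to α and failures to β.
Posterior: Beta(α+k, β+n−k) = Beta(5.80+3, 0.74+5) = Beta(8.80, 5.74).
Var = αβ/((α+β)²(α+β+1)) = 8.80·5.74/(14.54²·15.54) = 0.01537499; SD = √0.01537499 = 0.1240.

0.1240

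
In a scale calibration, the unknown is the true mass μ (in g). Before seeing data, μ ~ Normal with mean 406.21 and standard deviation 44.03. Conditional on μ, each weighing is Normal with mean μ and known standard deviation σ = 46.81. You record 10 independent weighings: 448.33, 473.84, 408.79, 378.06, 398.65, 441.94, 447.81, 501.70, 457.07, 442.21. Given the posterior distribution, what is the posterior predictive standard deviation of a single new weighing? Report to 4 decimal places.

For Normal data with known variance σ², a Normal(μ₀, σ₀²) prior on μ is conjugate. Posterior precision = 1/σ₀² + n/σ²; posterior mean is the precision-weighted average of μ₀ and x̄.
σ₀² = 44.03² = 1938.6409, σ² = 46.81² = 2191.1761; σ² + n·σ₀² = 2191.1761 + 10·1938.6409 = 21577.5851.
Posterior precision = 1/σ₀² + n/σ² = 1/1938.6409 + 10/2191.1761 = (σ² + n·σ₀²)/(σ₀²σ²) = 21577.5851/(1938.6409·2191.1761); posterior variance σₙ² = σ₀²σ²/(σ² + n·σ₀²) = 1938.6409·2191.1761/21577.5851 = 196.866498.
Predictive variance for one new observation = σₙ² + σ² = 1938.6409·2191.1761/21577.5851 + 2191.1761 = σ²·(σ₀² + 21577.5851)/21577.5851 = 2191.1761·23516.226/21577.5851 = 2388.042598; SD = √(2191.1761·23516.226/21577.5851) = 48.8676.

48.8676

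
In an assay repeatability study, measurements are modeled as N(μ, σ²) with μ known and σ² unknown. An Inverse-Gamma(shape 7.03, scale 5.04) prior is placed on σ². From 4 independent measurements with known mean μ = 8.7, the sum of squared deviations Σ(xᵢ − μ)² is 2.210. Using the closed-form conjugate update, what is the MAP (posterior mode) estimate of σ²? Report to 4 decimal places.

With known mean μ and an Inverse-Gamma(α, β) prior on σ², the Normal likelihood is conjugate: posterior is Inv-Gamma(α + n/2, β + Σ(xᵢ−μ)²/2).
Posterior: Inv-Gamma(7.03 + 4/2, 5.04 + 2.210/2) = Inv-Gamma(9.03, 6.1450).
Mode = β/(α+1) = 6.1450/10.03 = 0.6127.

0.6127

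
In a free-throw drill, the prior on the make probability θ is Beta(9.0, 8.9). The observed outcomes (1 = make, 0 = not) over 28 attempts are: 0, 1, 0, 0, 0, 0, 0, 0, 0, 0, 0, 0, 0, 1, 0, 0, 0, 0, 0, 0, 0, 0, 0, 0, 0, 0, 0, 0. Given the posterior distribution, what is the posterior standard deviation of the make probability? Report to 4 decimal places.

The Beta prior is conjugate to a Binomial/Bernoulli likelihood; the update adds successes to α and failures to β.
Posterior: Beta(α+k, β+n−k) = Beta(9.0+2, 8.9+26) = Beta(11.0, 34.9).
Var = αβ/((α+β)²(α+β+1)) = 11.0·34.9/(45.9²·46.9) = 0.00388526; SD = √0.00388526 = 0.0623.

0.0623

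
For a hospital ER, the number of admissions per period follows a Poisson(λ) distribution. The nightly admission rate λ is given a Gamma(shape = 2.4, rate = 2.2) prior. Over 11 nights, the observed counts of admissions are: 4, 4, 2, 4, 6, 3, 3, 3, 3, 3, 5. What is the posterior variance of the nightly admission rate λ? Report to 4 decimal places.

0.2433

With a Gamma(shape α, rate β) prior, the Poisson likelihood is conjugate: the posterior is Gamma(α + ΣXᵢ, β + n).
Sum of counts S = 40 over n = 11 nights.
Posterior: Gamma(α+S, β+n) = Gamma(2.4+40, 2.2+11) = Gamma(42.4, 13.2).
Var = α/β² = 42.4/13.2² = 0.2433.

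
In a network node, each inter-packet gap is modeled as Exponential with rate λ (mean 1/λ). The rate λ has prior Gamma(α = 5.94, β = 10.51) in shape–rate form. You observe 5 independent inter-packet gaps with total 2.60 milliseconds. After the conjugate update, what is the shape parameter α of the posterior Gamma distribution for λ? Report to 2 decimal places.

10.94

With a Gamma(shape α, rate β) prior on the exponential rate λ, the posterior after n observations with total T = Σxᵢ is Gamma(α+n, β+T).
Posterior: Gamma(5.94+5, 10.51+2.60) = Gamma(10.94, 13.11).
Posterior α = 10.94.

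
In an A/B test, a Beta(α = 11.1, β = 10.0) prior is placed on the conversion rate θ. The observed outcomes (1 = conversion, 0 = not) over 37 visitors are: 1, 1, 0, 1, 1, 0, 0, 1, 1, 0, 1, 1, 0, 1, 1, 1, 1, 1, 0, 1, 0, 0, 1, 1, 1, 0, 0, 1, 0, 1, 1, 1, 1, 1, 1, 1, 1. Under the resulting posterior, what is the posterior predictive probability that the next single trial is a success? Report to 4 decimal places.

0.6386

The Beta prior is conjugate to a Binomial/Bernoulli likelihood; the update adds successes to α and failures to β.
Posterior: Beta(α+k, β+n−k) = Beta(11.1+26, 10.0+11) = Beta(37.1, 21.0).
For a single future Bernoulli trial, P(success | data) = α/(α+β) = 0.6386.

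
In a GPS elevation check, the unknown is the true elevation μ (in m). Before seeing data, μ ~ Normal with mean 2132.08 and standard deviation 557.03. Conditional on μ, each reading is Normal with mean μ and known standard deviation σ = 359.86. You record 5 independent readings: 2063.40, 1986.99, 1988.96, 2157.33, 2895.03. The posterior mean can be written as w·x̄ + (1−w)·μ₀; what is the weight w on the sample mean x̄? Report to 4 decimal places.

For Normal data with known variance σ², a Normal(μ₀, σ₀²) prior on μ is conjugate. Posterior precision = 1/σ₀² + n/σ²; posterior mean is the precision-weighted average of μ₀ and x̄.
σ₀² = 557.03² = 310282.4209, σ² = 359.86² = 129499.2196. Prior precision 1/σ₀² = 1/310282.4209; data precision n/σ² = 5/129499.2196.
w = (n/σ²)/(1/σ₀² + n/σ²) = n·σ₀²/(σ² + n·σ₀²) = 5·310282.4209/(129499.2196 + 5·310282.4209) = 1551412.1045/1680911.3241 = 0.9230.

0.9230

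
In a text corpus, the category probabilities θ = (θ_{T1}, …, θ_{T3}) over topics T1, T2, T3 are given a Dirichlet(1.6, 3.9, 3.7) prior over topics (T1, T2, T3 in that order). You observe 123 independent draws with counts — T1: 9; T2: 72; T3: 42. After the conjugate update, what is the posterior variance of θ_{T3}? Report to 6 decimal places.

The Dirichlet prior is conjugate to the Multinomial likelihood: each posterior αⱼ = prior αⱼ + observed count nⱼ.
Posterior concentration: (10.6, 75.9, 45.7), total = 132.2.
Var[θ_j] = α_j(Σα−α_j)/((Σα)²(Σα+1)) = 45.7·86.5/(132.2²·133.2) = 0.001698.

0.001698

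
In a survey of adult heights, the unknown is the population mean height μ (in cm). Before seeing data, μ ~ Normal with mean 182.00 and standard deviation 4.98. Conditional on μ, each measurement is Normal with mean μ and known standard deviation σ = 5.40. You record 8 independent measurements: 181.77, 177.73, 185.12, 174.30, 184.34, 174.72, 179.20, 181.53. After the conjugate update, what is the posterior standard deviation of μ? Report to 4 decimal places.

1.7827

For Normal data with known variance σ², a Normal(μ₀, σ₀²) prior on μ is conjugate. Posterior precision = 1/σ₀² + n/σ²; posterior mean is the precision-weighted average of μ₀ and x̄.
σ₀² = 4.98² = 24.8004, σ² = 5.40² = 29.16; σ² + n·σ₀² = 29.16 + 8·24.8004 = 227.5632.
Posterior precision = 1/σ₀² + n/σ² = 1/24.8004 + 8/29.16 = (σ² + n·σ₀²)/(σ₀²σ²) = 227.5632/(24.8004·29.16); posterior variance σₙ² = σ₀²σ²/(σ² + n·σ₀²) = 24.8004·29.16/227.5632 = 3.177929.
Posterior SD = √σₙ² = √(24.8004·29.16/227.5632) = 1.7827.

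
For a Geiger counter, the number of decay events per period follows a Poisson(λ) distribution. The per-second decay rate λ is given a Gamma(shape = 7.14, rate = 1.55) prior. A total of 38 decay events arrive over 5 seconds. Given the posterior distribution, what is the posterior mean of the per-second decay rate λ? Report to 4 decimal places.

6.8916

With a Gamma(shape α, rate β) prior, the Poisson likelihood is conjugate: the posterior is Gamma(α + ΣXᵢ, β + n).
Posterior: Gamma(α+S, β+n) = Gamma(7.14+38, 1.55+5) = Gamma(45.14, 6.55).
Posterior mean = α/β = 45.14/6.55 = 6.8916.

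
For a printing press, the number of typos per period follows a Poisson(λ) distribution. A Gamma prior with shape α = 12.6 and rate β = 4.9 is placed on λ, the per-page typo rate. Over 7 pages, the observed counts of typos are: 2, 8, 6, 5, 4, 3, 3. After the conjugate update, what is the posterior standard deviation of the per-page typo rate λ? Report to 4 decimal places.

With a Gamma(shape α, rate β) prior, the Poisson likelihood is conjugate: the posterior is Gamma(α + ΣXᵢ, β + n).
Sum of counts S = 31 over n = 7 pages.
Posterior: Gamma(α+S, β+n) = Gamma(12.6+31, 4.9+7) = Gamma(43.6, 11.9).
SD = √α/β = √43.6/11.9 = 0.5549.

0.5549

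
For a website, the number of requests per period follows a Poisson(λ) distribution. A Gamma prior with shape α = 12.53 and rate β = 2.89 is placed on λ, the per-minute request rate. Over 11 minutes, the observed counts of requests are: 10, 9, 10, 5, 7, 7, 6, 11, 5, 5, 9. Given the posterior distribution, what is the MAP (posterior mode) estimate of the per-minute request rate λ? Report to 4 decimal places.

6.8776

With a Gamma(shape α, rate β) prior, the Poisson likelihood is conjugate: the posterior is Gamma(α + ΣXᵢ, β + n).
Sum of counts S = 84 over n = 11 minutes.
Posterior: Gamma(α+S, β+n) = Gamma(12.53+84, 2.89+11) = Gamma(96.53, 13.89).
Mode of Gamma(α,β) for α≥1 is (α−1)/β = 95.53/13.89 = 6.8776.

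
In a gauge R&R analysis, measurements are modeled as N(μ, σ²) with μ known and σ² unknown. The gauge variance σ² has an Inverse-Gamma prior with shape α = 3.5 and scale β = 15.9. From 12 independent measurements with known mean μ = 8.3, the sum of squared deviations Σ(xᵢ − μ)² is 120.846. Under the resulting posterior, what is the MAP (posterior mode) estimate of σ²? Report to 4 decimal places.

With known mean μ and an Inverse-Gamma(α, β) prior on σ², the Normal likelihood is conjugate: posterior is Inv-Gamma(α + n/2, β + Σ(xᵢ−μ)²/2).
Posterior: Inv-Gamma(3.5 + 12/2, 15.9 + 120.846/2) = Inv-Gamma(9.50, 76.3230).
Mode = β/(α+1) = 76.3230/10.50 = 7.2689.

7.2689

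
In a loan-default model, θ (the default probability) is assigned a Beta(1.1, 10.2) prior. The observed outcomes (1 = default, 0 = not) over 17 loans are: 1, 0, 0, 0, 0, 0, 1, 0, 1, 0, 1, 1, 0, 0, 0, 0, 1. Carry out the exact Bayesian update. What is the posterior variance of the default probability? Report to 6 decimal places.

The Beta prior is conjugate to a Binomial/Bernoulli likelihood; the update adds successes to α and failures to β.
Posterior: Beta(α+k, β+n−k) = Beta(1.1+6, 10.2+11) = Beta(7.1, 21.2).
Var = αβ/((α+β)²(α+β+1)) = 7.1·21.2/(28.3²·29.3) = 0.006414.

0.006414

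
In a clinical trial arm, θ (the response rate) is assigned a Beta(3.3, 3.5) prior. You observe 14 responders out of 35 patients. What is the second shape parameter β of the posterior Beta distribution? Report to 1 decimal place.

The Beta prior is conjugate to a Binomial/Bernoulli likelihood; the update adds successes to α and failures to β.
Posterior: Beta(α+k, β+n−k) = Beta(3.3+14, 3.5+21) = Beta(17.3, 24.5).
Posterior β = 24.5.

24.5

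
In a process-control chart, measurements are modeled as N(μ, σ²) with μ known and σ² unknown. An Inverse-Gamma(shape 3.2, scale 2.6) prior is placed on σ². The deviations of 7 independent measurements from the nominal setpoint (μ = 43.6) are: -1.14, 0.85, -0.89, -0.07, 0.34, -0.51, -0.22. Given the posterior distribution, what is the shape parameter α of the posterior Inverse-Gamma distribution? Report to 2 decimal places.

6.70

With known mean μ and an Inverse-Gamma(α, β) prior on σ², the Normal likelihood is conjugate: posterior is Inv-Gamma(α + n/2, β + Σ(xᵢ−μ)²/2).
Σ(xᵢ−μ)² = (-1.14)² + (0.85)² + (-0.89)² + (-0.07)² + (0.34)² + (-0.51)² + (-0.22)² = 3.2432.
Posterior: Inv-Gamma(3.2 + 7/2, 2.6 + 3.2432/2) = Inv-Gamma(6.70, 4.22160).
Posterior α = 6.70.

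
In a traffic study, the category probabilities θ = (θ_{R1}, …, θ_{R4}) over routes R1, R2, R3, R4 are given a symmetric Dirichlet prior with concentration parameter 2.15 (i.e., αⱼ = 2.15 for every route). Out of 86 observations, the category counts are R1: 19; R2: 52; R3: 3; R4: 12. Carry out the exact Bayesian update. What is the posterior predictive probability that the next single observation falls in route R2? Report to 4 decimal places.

The Dirichlet prior is conjugate to the Multinomial likelihood: each posterior αⱼ = prior αⱼ + observed count nⱼ.
Posterior concentration: (21.15, 54.15, 5.15, 14.15), total = 94.60.
P(next = R2 | data) = α_{R2}/Σα = 0.5724.

0.5724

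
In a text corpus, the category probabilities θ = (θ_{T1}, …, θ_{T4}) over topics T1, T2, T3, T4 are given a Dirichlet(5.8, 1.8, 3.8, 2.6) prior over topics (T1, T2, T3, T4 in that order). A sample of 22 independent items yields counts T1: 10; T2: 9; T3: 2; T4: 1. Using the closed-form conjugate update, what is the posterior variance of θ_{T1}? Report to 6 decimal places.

0.006656

The Dirichlet prior is conjugate to the Multinomial likelihood: each posterior αⱼ = prior αⱼ + observed count nⱼ.
Posterior concentration: (15.8, 10.8, 5.8, 3.6), total = 36.0.
Var[θ_j] = α_j(Σα−α_j)/((Σα)²(Σα+1)) = 15.8·20.2/(36.0²·37.0) = 0.006656.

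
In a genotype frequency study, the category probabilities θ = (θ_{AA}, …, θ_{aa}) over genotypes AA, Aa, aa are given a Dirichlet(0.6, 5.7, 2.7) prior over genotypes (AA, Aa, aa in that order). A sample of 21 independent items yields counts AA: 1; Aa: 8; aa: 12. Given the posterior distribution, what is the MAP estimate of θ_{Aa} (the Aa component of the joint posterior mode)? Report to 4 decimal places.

The Dirichlet prior is conjugate to the Multinomial likelihood: each posterior αⱼ = prior αⱼ + observed count nⱼ.
Posterior concentration: (1.6, 13.7, 14.7), total = 30.0.
Joint mode component: (α_{Aa}−1)/(Σα−K) = 12.7/27.0 = 0.4704.

0.4704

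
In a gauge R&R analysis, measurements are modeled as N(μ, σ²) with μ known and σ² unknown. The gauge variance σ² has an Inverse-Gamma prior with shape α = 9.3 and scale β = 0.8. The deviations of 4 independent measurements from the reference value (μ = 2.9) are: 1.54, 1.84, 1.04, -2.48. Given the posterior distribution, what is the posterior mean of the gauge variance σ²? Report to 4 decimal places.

0.7082

With known mean μ and an Inverse-Gamma(α, β) prior on σ², the Normal likelihood is conjugate: posterior is Inv-Gamma(α + n/2, β + Σ(xᵢ−μ)²/2).
Σ(xᵢ−μ)² = (1.54)² + (1.84)² + (1.04)² + (-2.48)² = 12.9892.
Posterior: Inv-Gamma(9.3 + 4/2, 0.8 + 12.9892/2) = Inv-Gamma(11.30, 7.29460).
E[σ²|data] = β/(α−1) = 7.29460/10.30 = 0.7082.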